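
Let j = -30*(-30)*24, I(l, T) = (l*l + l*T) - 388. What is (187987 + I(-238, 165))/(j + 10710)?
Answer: 204973/32310 ≈ 6.3439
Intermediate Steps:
I(l, T) = -388 + l**2 + T*l (I(l, T) = (l**2 + T*l) - 388 = -388 + l**2 + T*l)
j = 21600 (j = 900*24 = 21600)
(187987 + I(-238, 165))/(j + 10710) = (187987 + (-388 + (-238)**2 + 165*(-238)))/(21600 + 10710) = (187987 + (-388 + 56644 - 39270))/32310 = (187987 + 16986)*(1/32310) = 204973*(1/32310) = 204973/32310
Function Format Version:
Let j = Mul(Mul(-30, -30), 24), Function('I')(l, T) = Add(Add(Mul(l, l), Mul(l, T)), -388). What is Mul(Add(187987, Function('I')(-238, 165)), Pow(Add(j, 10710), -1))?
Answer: Rational(204973, 32310) ≈ 6.3439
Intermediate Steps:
Function('I')(l, T) = Add(-388, Pow(l, 2), Mul(T, l)) (Function('I')(l, T) = Add(Add(Pow(l, 2), Mul(T, l)), -388) = Add(-388, Pow(l, 2), Mul(T, l)))
j = 21600 (j = Mul(900, 24) = 21600)
Mul(Add(187987, Function('I')(-238, 165)), Pow(Add(j, 10710), -1)) = Mul(Add(187987, Add(-388, Pow(-238, 2), Mul(165, -238))), Pow(Add(21600, 10710), -1)) = Mul(Add(187987, Add(-388, 56644, -39270)), Pow(32310, -1)) = Mul(Add(187987, 16986), Rational(1, 32310)) = Mul(204973, Rational(1, 32310)) = Rational(204973, 32310)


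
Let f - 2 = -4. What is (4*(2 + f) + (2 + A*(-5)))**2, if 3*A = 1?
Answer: 1/9 ≈ 0.11111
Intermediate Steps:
f = -2 (f = 2 - 4 = -2)
A = 1/3 (A = (1/3)*1 = 1/3 ≈ 0.33333)
(4*(2 + f) + (2 + A*(-5)))**2 = (4*(2 - 2) + (2 + (1/3)*(-5)))**2 = (4*0 + (2 - 5/3))**2 = (0 + 1/3)**2 = (1/3)**2 = 1/9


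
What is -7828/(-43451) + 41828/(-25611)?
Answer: -1616985520/1112823561 ≈ -1.4530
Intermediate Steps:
-7828/(-43451) + 41828/(-25611) = -7828*(-1/43451) + 41828*(-1/25611) = 7828/43451 - 41828/25611 = -1616985520/1112823561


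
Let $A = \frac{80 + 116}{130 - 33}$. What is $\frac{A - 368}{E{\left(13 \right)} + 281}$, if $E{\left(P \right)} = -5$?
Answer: $- \frac{8875}{6693} \approx -1.326$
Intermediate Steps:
$A = \frac{196}{97} \approx 2.0206$
$\frac{A - 368}{E{\left(13 \right)} + 281} = \frac{\frac{196}{97} - 368}{-5 + 281} = - \frac{35500}{97 \cdot 276} = \left(- \frac{35500}{97}\right) \frac{1}{276} = - \frac{8875}{6693}$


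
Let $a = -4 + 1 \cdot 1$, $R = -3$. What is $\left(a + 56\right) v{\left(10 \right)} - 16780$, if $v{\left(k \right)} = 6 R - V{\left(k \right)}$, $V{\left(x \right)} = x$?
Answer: $-18264$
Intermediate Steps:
$v{\left(k \right)} = -18 - k$ ($v{\left(k \right)} = 6 \left(-3\right) - k = -18 - k$)
$a = -3$ ($a = -4 + 1 = -3$)
$\left(a + 56\right) v{\left(10 \right)} - 16780 = \left(-3 + 56\right) \left(-18 - 10\right) - 16780 = 53 \left(-18 - 10\right) - 16780 = 53 \left(-28\right) - 16780 = -1484 - 16780 = -18264$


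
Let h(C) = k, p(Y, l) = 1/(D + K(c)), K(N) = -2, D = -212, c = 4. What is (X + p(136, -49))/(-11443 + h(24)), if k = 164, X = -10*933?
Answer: 1996621/2413706 ≈ 0.82720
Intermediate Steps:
X = -9330
p(Y, l) = -1/214 (p(Y, l) = 1/(-212 - 2) = 1/(-214) = -1/214)
h(C) = 164
(X + p(136, -49))/(-11443 + h(24)) = (-9330 - 1/214)/(-11443 + 164) = -1996621/214/(-11279) = -1996621/214*(-1/11279) = 1996621/2413706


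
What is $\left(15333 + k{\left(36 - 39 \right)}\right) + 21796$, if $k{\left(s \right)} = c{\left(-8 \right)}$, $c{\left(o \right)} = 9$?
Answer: $37138$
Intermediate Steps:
$k{\left(s \right)} = 9$
$\left(15333 + k{\left(36 - 39 \right)}\right) + 21796 = \left(15333 + 9\right) + 21796 = 15342 + 21796 = 37138$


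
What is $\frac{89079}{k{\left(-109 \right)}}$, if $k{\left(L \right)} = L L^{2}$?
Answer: $- \frac{89079}{1295029} \approx -0.068785$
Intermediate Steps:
$k{\left(L \right)} = L^{3}$
$\frac{89079}{k{\left(-109 \right)}} = \frac{89079}{\left(-109\right)^{3}} = \frac{89079}{-1295029} = 89079 \left(- \frac{1}{1295029}\right) = - \frac{89079}{1295029}$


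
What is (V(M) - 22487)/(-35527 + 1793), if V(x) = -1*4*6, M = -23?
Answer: 22511/33734 ≈ 0.66731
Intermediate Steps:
V(x) = -24 (V(x) = -4*6 = -24)
(V(M) - 22487)/(-35527 + 1793) = (-24 - 22487)/(-35527 + 1793) = -22511/(-33734) = -22511*(-1/33734) = 22511/33734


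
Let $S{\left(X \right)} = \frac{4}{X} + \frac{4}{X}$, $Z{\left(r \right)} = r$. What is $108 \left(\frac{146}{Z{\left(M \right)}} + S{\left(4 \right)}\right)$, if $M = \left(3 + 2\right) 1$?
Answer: $\frac{16848}{5} \approx 3369.6$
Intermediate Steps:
$M = 5$ ($M = 5 \cdot 1 = 5$)
$S{\left(X \right)} = \frac{8}{X}$
$108 \left(\frac{146}{Z{\left(M \right)}} + S{\left(4 \right)}\right) = 108 \left(\frac{146}{5} + \frac{8}{4}\right) = 108 \left(146 \cdot \frac{1}{5} + 8 \cdot \frac{1}{4}\right) = 108 \left(\frac{146}{5} + 2\right) = 108 \cdot \frac{156}{5} = \frac{16848}{5}$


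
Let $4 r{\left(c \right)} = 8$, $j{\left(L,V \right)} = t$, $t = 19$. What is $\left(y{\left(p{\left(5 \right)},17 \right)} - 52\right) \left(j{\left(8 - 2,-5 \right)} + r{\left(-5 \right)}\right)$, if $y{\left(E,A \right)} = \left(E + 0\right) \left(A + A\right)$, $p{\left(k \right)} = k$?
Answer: $2478$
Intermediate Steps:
$j{\left(L,V \right)} = 19$
$r{\left(c \right)} = 2$ ($r{\left(c \right)} = \frac{1}{4} \cdot 8 = 2$)
$y{\left(E,A \right)} = 2 A E$ ($y{\left(E,A \right)} = E 2 A = 2 A E$)
$\left(y{\left(p{\left(5 \right)},17 \right)} - 52\right) \left(j{\left(8 - 2,-5 \right)} + r{\left(-5 \right)}\right) = \left(2 \cdot 17 \cdot 5 - 52\right) \left(19 + 2\right) = \left(170 - 52\right) 21 = 118 \cdot 21 = 2478$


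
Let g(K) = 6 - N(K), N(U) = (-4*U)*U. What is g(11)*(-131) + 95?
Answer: -64095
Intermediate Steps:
N(U) = -4*U²
g(K) = 6 + 4*K² (g(K) = 6 - (-4)*K² = 6 + 4*K²)
g(11)*(-131) + 95 = (6 + 4*11²)*(-131) + 95 = (6 + 4*121)*(-131) + 95 = (6 + 484)*(-131) + 95 = 490*(-131) + 95 = -64190 + 95 = -64095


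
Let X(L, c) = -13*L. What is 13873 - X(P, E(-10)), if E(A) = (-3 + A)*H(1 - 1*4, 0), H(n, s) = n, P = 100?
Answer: 15173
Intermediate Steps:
E(A) = 9 - 3*A (E(A) = (-3 + A)*(1 - 1*4) = (-3 + A)*(1 - 4) = (-3 + A)*(-3) = 9 - 3*A)
13873 - X(P, E(-10)) = 13873 - (-13)*100 = 13873 - 1*(-1300) = 13873 + 1300 = 15173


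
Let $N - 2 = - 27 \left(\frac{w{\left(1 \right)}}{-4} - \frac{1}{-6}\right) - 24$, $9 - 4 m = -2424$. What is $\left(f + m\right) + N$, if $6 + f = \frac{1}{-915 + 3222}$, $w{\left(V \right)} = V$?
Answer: $\frac{2687657}{4614} \approx 582.5$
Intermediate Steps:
$m = \frac{2433}{4}$ ($m = \frac{9}{4} - -606 = \frac{9}{4} + 606 = \frac{2433}{4} \approx 608.25$)
$N = - \frac{79}{4}$ ($N = 2 - \left(24 + 27 \left(1 \frac{1}{-4} - \frac{1}{-6}\right)\right) = 2 - \left(24 + 27 \left(1 \left(- \frac{1}{4}\right) - - \frac{1}{6}\right)\right) = 2 - \left(24 + 27 \left(- \frac{1}{4} + \frac{1}{6}\right)\right) = 2 - \frac{87}{4} = - \frac{79}{4} \approx -19.75$)
$f = - \frac{13841}{2307}$ ($f = -6 + \frac{1}{-915 + 3222} = -6 + \frac{1}{2307} = - \frac{13841}{2307} \approx -5.9996$)
$\left(f + m\right) + N = \left(- \frac{13841}{2307} + \frac{2433}{4}\right) - \frac{79}{4} = \frac{5557567}{9228} - \frac{79}{4} = \frac{2687657}{4614}$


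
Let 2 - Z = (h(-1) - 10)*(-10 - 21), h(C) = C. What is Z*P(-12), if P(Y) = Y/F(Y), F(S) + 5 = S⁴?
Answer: 4068/20731 ≈ 0.19623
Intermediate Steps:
F(S) = -5 + S⁴
Z = -339 (Z = 2 - (-1 - 10)*(-10 - 21) = 2 - (-11)*(-31) = 2 - 1*341 = 2 - 341 = -339)
P(Y) = Y/(-5 + Y⁴)
Z*P(-12) = -(-4068)/(-5 + (-12)⁴) = -(-4068)/(-5 + 20736) = -(-4068)/20731 = -339*(-12/20731) = 4068/20731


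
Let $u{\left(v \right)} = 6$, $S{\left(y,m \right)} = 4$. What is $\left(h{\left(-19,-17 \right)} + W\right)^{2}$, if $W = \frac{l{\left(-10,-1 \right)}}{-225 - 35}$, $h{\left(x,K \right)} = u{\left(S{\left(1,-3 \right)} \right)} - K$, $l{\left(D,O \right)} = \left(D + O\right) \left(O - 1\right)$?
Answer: $\frac{8874441}{16900} \approx 525.12$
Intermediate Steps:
$l{\left(D,O \right)} = \left(-1 + O\right) \left(D + O\right)$ ($l{\left(D,O \right)} = \left(D + O\right) \left(-1 + O\right) = \left(-1 + O\right) \left(D + O\right)$)
$h{\left(x,K \right)} = 6 - K$
$W = - \frac{11}{130}$ ($W = \frac{\left(-1\right)^{2} - -10 - -1 - -10}{-225 - 35} = \frac{1 + 10 + 1 + 10}{-260} = 22 \left(- \frac{1}{260}\right) = - \frac{11}{130} \approx -0.084615$)
$\left(h{\left(-19,-17 \right)} + W\right)^{2} = \left(\left(6 - -17\right) - \frac{11}{130}\right)^{2} = \left(\left(6 + 17\right) - \frac{11}{130}\right)^{2} = \left(23 - \frac{11}{130}\right)^{2} = \left(\frac{2979}{130}\right)^{2} = \frac{8874441}{16900}$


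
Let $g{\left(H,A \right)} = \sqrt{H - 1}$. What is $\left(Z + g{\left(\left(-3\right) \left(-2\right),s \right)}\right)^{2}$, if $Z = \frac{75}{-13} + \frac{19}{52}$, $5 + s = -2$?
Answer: $\frac{92481}{2704} - \frac{281 \sqrt{5}}{26} \approx 10.035$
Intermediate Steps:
$s = -7$ ($s = -5 - 2 = -7$)
$Z = - \frac{281}{52}$ ($Z = 75 \left(- \frac{1}{13}\right) + 19 \cdot \frac{1}{52} = - \frac{75}{13} + \frac{19}{52} = - \frac{281}{52} \approx -5.4038$)
$g{\left(H,A \right)} = \sqrt{-1 + H}$
$\left(Z + g{\left(\left(-3\right) \left(-2\right),s \right)}\right)^{2} = \left(- \frac{281}{52} + \sqrt{-1 - -6}\right)^{2} = \left(- \frac{281}{52} + \sqrt{-1 + 6}\right)^{2} = \left(- \frac{281}{52} + \sqrt{5}\right)^{2}$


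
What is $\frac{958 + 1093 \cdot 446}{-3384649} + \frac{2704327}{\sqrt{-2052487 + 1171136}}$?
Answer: $- \frac{488436}{3384649} - \frac{2704327 i \sqrt{881351}}{881351} \approx -0.14431 - 2880.6 i$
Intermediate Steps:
$\frac{958 + 1093 \cdot 446}{-3384649} + \frac{2704327}{\sqrt{-2052487 + 1171136}} = \left(958 + 487478\right) \left(- \frac{1}{3384649}\right) + \frac{2704327}{\sqrt{-881351}} = 488436 \left(- \frac{1}{3384649}\right) + \frac{2704327}{i \sqrt{881351}} = - \frac{488436}{3384649} + 2704327 \left(- \frac{i \sqrt{881351}}{881351}\right) = - \frac{488436}{3384649} - \frac{2704327 i \sqrt{881351}}{881351}$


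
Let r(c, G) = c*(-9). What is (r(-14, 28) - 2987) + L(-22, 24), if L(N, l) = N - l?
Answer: -2907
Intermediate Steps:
r(c, G) = -9*c
(r(-14, 28) - 2987) + L(-22, 24) = (-9*(-14) - 2987) + (-22 - 1*24) = (126 - 2987) + (-22 - 24) = -2861 - 46 = -2907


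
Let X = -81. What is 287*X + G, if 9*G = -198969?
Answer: -136064/3 ≈ -45355.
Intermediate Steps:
G = -66323/3 (G = (⅑)*(-198969) = -66323/3 ≈ -22108.)
287*X + G = 287*(-81) - 66323/3 = -23247 - 66323/3 = -136064/3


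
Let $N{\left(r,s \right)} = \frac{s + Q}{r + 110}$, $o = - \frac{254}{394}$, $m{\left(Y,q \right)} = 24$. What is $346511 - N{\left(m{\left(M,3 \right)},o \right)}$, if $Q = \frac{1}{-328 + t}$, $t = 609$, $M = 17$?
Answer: $\frac{1285181249354}{3708919} \approx 3.4651 \cdot 10^{5}$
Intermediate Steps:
$Q = \frac{1}{281}$ ($Q = \frac{1}{-328 + 609} = \frac{1}{281} \approx 0.0035587$)
$o = - \frac{127}{197}$ ($o = \left(-254\right) \frac{1}{394} = - \frac{127}{197} \approx -0.64467$)
$N{\left(r,s \right)} = \frac{\frac{1}{281} + s}{110 + r}$ ($N{\left(r,s \right)} = \frac{s + \frac{1}{281}}{r + 110} = \frac{\frac{1}{281} + s}{110 + r}$)
$346511 - N{\left(m{\left(M,3 \right)},o \right)} = 346511 - \frac{\frac{1}{281} - \frac{127}{197}}{110 + 24} = 346511 - \frac{1}{134} \left(- \frac{35490}{55357}\right) = 346511 - - \frac{17745}{3708919} = 346511 + \frac{17745}{3708919} = \frac{1285181249354}{3708919}$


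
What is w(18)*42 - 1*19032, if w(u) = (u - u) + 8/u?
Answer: -57040/3 ≈ -19013.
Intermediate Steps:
w(u) = 8/u (w(u) = 0 + 8/u = 8/u)
w(18)*42 - 1*19032 = (8/18)*42 - 1*19032 = (8*(1/18))*42 - 19032 = (4/9)*42 - 19032 = 56/3 - 19032 = -57040/3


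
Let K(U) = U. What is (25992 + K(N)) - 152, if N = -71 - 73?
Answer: 25696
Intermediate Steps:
N = -144
(25992 + K(N)) - 152 = (25992 - 144) - 152 = 25848 - 152 = 25696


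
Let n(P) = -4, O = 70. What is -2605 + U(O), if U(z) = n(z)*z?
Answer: -2885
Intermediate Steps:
U(z) = -4*z
-2605 + U(O) = -2605 - 4*70 = -2605 - 280 = -2885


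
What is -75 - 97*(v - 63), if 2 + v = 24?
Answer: 3902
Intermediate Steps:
v = 22 (v = -2 + 24 = 22)
-75 - 97*(v - 63) = -75 - 97*(22 - 63) = -75 - 97*(-41) = -75 + 3977 = 3902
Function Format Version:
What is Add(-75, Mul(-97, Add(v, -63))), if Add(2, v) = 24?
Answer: 3902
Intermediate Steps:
v = 22 (v = Add(-2, 24) = 22)
Add(-75, Mul(-97, Add(v, -63))) = Add(-75, Mul(-97, Add(22, -63))) = Add(-75, Mul(-97, -41)) = Add(-75, 3977) = 3902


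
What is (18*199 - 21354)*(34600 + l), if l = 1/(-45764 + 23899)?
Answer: -13445033370228/21865 ≈ -6.1491e+8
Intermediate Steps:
l = -1/21865 (l = 1/(-21865) = -1/21865 ≈ -4.5735e-5)
(18*199 - 21354)*(34600 + l) = (18*199 - 21354)*(34600 - 1/21865) = (3582 - 21354)*(756528999/21865) = -17772*756528999/21865 = -13445033370228/21865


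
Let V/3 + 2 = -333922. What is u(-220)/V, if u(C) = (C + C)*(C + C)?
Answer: -48400/250443 ≈ -0.19326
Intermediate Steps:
u(C) = 4*C² (u(C) = (2*C)*(2*C) = 4*C²)
V = -1001772 (V = -6 + 3*(-333922) = -6 - 1001766 = -1001772)
u(-220)/V = (4*(-220)²)/(-1001772) = (4*48400)*(-1/1001772) = 193600*(-1/1001772) = -48400/250443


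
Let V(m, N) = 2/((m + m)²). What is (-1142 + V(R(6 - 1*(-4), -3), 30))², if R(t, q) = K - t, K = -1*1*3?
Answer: 148992140025/114244 ≈ 1.3042e+6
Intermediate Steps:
K = -3 (K = -1*3 = -3)
R(t, q) = -3 - t
V(m, N) = 1/(2*m²) (V(m, N) = 2/((2*m)²) = 2/((4*m²)) = 2*(1/(4*m²)) = 1/(2*m²))
(-1142 + V(R(6 - 1*(-4), -3), 30))² = (-1142 + 1/(2*(-3 - (6 - 1*(-4)))²))² = (-1142 + 1/(2*(-3 - (6 + 4))²))² = (-1142 + 1/(2*(-3 - 1*10)²))² = (-1142 + 1/(2*(-3 - 10)²))² = (-1142 + (½)/(-13)²)² = (-1142 + (½)*(1/169))² = (-1142 + 1/338)² = (-385995/338)² = 148992140025/114244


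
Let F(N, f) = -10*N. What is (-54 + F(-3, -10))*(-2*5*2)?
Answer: 480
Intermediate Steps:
(-54 + F(-3, -10))*(-2*5*2) = (-54 - 10*(-3))*(-2*5*2) = (-54 + 30)*(-10*2) = -24*(-20) = 480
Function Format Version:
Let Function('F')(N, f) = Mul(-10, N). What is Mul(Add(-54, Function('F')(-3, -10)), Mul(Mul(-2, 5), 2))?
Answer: 480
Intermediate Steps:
Mul(Add(-54, Function('F')(-3, -10)), Mul(Mul(-2, 5), 2)) = Mul(Add(-54, Mul(-10, -3)), Mul(Mul(-2, 5), 2)) = Mul(Add(-54, 30), Mul(-10, 2)) = Mul(-24, -20) = 480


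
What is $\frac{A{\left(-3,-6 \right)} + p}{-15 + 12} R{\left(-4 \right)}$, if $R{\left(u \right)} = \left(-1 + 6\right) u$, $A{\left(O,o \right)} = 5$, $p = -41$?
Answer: $-240$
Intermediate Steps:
$R{\left(u \right)} = 5 u$
$\frac{A{\left(-3,-6 \right)} + p}{-15 + 12} R{\left(-4 \right)} = \frac{5 - 41}{-15 + 12} \cdot 5 \left(-4\right) = - \frac{36}{-3} \left(-20\right) = \left(-36\right) \left(- \frac{1}{3}\right) \left(-20\right) = 12 \left(-20\right) = -240$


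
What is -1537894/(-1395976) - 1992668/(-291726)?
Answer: 807590092253/101810623644 ≈ 7.9323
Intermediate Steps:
-1537894/(-1395976) - 1992668/(-291726) = -1537894*(-1/1395976) - 1992668*(-1/291726) = 768947/697988 + 996334/145863 = 807590092253/101810623644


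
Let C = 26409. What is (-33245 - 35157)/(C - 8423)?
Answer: -1487/391 ≈ -3.8031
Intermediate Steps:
(-33245 - 35157)/(C - 8423) = (-33245 - 35157)/(26409 - 8423) = -68402/17986 = -68402*1/17986 = -1487/391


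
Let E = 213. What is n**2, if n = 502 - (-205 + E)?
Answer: 244036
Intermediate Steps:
n = 494 (n = 502 - (-205 + 213) = 502 - 1*8 = 502 - 8 = 494)
n**2 = 494**2 = 244036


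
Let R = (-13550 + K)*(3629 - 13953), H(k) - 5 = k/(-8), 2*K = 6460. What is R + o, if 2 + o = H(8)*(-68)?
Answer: 106543406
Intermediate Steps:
K = 3230 (K = (½)*6460 = 3230)
H(k) = 5 - k/8 (H(k) = 5 + k/(-8) = 5 + k*(-⅛) = 5 - k/8)
R = 106543680 (R = (-13550 + 3230)*(3629 - 13953) = -10320*(-10324) = 106543680)
o = -274 (o = -2 + (5 - ⅛*8)*(-68) = -2 + (5 - 1)*(-68) = -2 + 4*(-68) = -2 - 272 = -274)
R + o = 106543680 - 274 = 106543406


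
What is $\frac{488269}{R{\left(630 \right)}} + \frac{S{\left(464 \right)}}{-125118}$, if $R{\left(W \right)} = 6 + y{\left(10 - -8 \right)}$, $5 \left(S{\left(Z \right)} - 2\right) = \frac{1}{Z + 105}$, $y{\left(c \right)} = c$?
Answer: $\frac{1379401426781}{67802040} \approx 20345.0$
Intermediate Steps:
$S{\left(Z \right)} = 2 + \frac{1}{5 \left(105 + Z\right)}$ ($S{\left(Z \right)} = 2 + \frac{1}{5 \left(Z + 105\right)} = 2 + \frac{1}{5 \left(105 + Z\right)}$)
$R{\left(W \right)} = 24$ ($R{\left(W \right)} = 6 + \left(10 - -8\right) = 6 + \left(10 + 8\right) = 6 + 18 = 24$)
$\frac{488269}{R{\left(630 \right)}} + \frac{S{\left(464 \right)}}{-125118} = \frac{488269}{24} + \frac{\frac{1}{5} \frac{1}{105 + 464} \left(1051 + 10 \cdot 464\right)}{-125118} = 488269 \cdot \frac{1}{24} + \frac{1051 + 4640}{5 \cdot 569} \left(- \frac{1}{125118}\right) = \frac{488269}{24} + \frac{1}{5} \cdot \frac{1}{569} \cdot 5691 \left(- \frac{1}{125118}\right) = \frac{488269}{24} + \frac{5691}{2845} \left(- \frac{1}{125118}\right) = \frac{488269}{24} - \frac{271}{16950510} = \frac{1379401426781}{67802040}$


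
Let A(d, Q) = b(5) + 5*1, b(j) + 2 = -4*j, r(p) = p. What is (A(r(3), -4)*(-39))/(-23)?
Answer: -663/23 ≈ -28.826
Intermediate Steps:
b(j) = -2 - 4*j
A(d, Q) = -17 (A(d, Q) = (-2 - 4*5) + 5*1 = (-2 - 20) + 5 = -22 + 5 = -17)
(A(r(3), -4)*(-39))/(-23) = -17*(-39)/(-23) = 663*(-1/23) = -663/23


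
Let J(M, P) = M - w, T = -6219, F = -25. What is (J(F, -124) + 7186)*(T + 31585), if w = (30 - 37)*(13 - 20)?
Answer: 180402992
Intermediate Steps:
w = 49 (w = -7*(-7) = 49)
J(M, P) = -49 + M (J(M, P) = M - 1*49 = M - 49 = -49 + M)
(J(F, -124) + 7186)*(T + 31585) = ((-49 - 25) + 7186)*(-6219 + 31585) = (-74 + 7186)*25366 = 7112*25366 = 180402992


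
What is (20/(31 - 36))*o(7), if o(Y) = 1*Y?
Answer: -28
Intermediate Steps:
o(Y) = Y
(20/(31 - 36))*o(7) = (20/(31 - 36))*7 = (20/(-5))*7 = (20*(-⅕))*7 = -4*7 = -28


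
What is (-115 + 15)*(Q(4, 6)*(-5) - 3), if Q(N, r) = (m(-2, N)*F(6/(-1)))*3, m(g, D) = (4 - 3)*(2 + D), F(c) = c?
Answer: -53700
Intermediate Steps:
m(g, D) = 2 + D (m(g, D) = 1*(2 + D) = 2 + D)
Q(N, r) = -36 - 18*N (Q(N, r) = ((2 + N)*(6/(-1)))*3 = ((2 + N)*(6*(-1)))*3 = ((2 + N)*(-6))*3 = (-12 - 6*N)*3 = -36 - 18*N)
(-115 + 15)*(Q(4, 6)*(-5) - 3) = (-115 + 15)*((-36 - 18*4)*(-5) - 3) = -100*((-36 - 72)*(-5) - 3) = -100*(-108*(-5) - 3) = -100*(540 - 3) = -100*537 = -53700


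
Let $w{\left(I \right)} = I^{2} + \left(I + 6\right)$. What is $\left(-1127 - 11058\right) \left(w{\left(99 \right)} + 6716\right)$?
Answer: $-202539070$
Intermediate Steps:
$w{\left(I \right)} = 6 + I + I^{2}$ ($w{\left(I \right)} = I^{2} + \left(6 + I\right) = 6 + I + I^{2}$)
$\left(-1127 - 11058\right) \left(w{\left(99 \right)} + 6716\right) = \left(-1127 - 11058\right) \left(\left(6 + 99 + 99^{2}\right) + 6716\right) = - 12185 \left(\left(6 + 99 + 9801\right) + 6716\right) = - 12185 \left(9906 + 6716\right) = \left(-12185\right) 16622 = -202539070$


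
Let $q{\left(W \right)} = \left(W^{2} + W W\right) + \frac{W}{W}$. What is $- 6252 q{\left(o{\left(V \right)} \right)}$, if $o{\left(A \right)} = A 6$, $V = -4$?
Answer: $-7208556$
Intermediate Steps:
$o{\left(A \right)} = 6 A$
$q{\left(W \right)} = 1 + 2 W^{2}$ ($q{\left(W \right)} = \left(W^{2} + W^{2}\right) + 1 = 2 W^{2} + 1 = 1 + 2 W^{2}$)
$- 6252 q{\left(o{\left(V \right)} \right)} = - 6252 \left(1 + 2 \left(6 \left(-4\right)\right)^{2}\right) = - 6252 \left(1 + 2 \left(-24\right)^{2}\right) = - 6252 \left(1 + 2 \cdot 576\right) = - 6252 \left(1 + 1152\right) = \left(-6252\right) 1153 = -7208556$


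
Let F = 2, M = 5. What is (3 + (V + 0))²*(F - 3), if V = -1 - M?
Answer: -9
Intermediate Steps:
V = -6 (V = -1 - 1*5 = -1 - 5 = -6)
(3 + (V + 0))²*(F - 3) = (3 + (-6 + 0))²*(2 - 3) = (3 - 6)²*(-1) = (-3)²*(-1) = 9*(-1) = -9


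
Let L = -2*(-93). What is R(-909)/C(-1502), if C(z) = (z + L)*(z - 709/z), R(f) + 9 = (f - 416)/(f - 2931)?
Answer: -4991897/1139699796480 ≈ -4.3800e-6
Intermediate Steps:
R(f) = -9 + (-416 + f)/(-2931 + f) (R(f) = -9 + (f - 416)/(f - 2931) = -9 + (-416 + f)/(-2931 + f))
L = 186
C(z) = (186 + z)*(z - 709/z) (C(z) = (z + 186)*(z - 709/z) = (186 + z)*(z - 709/z))
R(-909)/C(-1502) = ((25963 - 8*(-909))/(-2931 - 909))/(-709 + (-1502)² - 131874/(-1502) + 186*(-1502)) = ((25963 + 7272)/(-3840))/(-709 + 2256004 - 131874*(-1/1502) - 279372) = (-1/3840*33235)/(-709 + 2256004 + 65937/751 - 279372) = -6647/(768*1483984110/751) = -6647/768*751/1483984110 = -4991897/1139699796480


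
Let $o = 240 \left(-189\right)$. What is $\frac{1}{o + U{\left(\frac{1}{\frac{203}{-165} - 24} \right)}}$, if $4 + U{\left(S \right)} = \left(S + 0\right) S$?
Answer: $- \frac{17330569}{786183904891} \approx -2.2044 \cdot 10^{-5}$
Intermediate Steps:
$o = -45360$
$U{\left(S \right)} = -4 + S^{2}$ ($U{\left(S \right)} = -4 + \left(S + 0\right) S = -4 + S S = -4 + S^{2}$)
$\frac{1}{o + U{\left(\frac{1}{\frac{203}{-165} - 24} \right)}} = \frac{1}{-45360 - \left(4 - \left(\frac{1}{\frac{203}{-165} - 24}\right)^{2}\right)} = \frac{1}{-45360 - \left(4 - \left(\frac{1}{203 \left(- \frac{1}{165}\right) - 24}\right)^{2}\right)} = \frac{1}{-45360 - \left(4 - \left(\frac{1}{- \frac{203}{165} - 24}\right)^{2}\right)} = \frac{1}{-45360 - \left(4 - \left(\frac{1}{- \frac{4163}{165}}\right)^{2}\right)} = \frac{1}{-45360 - \left(4 - \left(- \frac{165}{4163}\right)^{2}\right)} = \frac{1}{-45360 + \left(-4 + \frac{27225}{17330569}\right)} = \frac{1}{-45360 - \frac{69295051}{17330569}} = \frac{1}{- \frac{786183904891}{17330569}} = - \frac{17330569}{786183904891}$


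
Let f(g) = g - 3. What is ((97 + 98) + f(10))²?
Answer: 40804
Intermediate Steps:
f(g) = -3 + g
((97 + 98) + f(10))² = ((97 + 98) + (-3 + 10))² = (195 + 7)² = 202² = 40804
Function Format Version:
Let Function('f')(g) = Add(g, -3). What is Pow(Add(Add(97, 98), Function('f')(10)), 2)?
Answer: 40804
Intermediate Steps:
Function('f')(g) = Add(-3, g)
Pow(Add(Add(97, 98), Function('f')(10)), 2) = Pow(Add(Add(97, 98), Add(-3, 10)), 2) = Pow(Add(195, 7), 2) = Pow(202, 2) = 40804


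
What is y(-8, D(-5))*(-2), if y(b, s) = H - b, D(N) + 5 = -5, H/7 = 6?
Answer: -100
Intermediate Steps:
H = 42 (H = 7*6 = 42)
D(N) = -10 (D(N) = -5 - 5 = -10)
y(b, s) = 42 - b
y(-8, D(-5))*(-2) = (42 - 1*(-8))*(-2) = (42 + 8)*(-2) = 50*(-2) = -100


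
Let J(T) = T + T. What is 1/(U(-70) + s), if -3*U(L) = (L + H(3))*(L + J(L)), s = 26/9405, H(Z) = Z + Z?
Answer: -9405/42134374 ≈ -0.00022321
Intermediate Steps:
H(Z) = 2*Z
J(T) = 2*T
s = 26/9405 (s = 26*(1/9405) = 26/9405 ≈ 0.0027645)
U(L) = -L*(6 + L) (U(L) = -(L + 2*3)*(L + 2*L)/3 = -(L + 6)*3*L/3 = -(6 + L)*3*L/3 = -L*(6 + L))
1/(U(-70) + s) = 1/(-70*(-6 - 1*(-70)) + 26/9405) = 1/(-70*(-6 + 70) + 26/9405) = 1/(-70*64 + 26/9405) = 1/(-4480 + 26/9405) = 1/(-42134374/9405) = -9405/42134374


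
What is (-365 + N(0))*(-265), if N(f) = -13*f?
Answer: 96725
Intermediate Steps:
(-365 + N(0))*(-265) = (-365 - 13*0)*(-265) = (-365 + 0)*(-265) = -365*(-265) = 96725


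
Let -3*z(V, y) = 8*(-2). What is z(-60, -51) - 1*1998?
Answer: -5978/3 ≈ -1992.7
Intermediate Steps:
z(V, y) = 16/3 (z(V, y) = -8*(-2)/3 = -⅓*(-16) = 16/3)
z(-60, -51) - 1*1998 = 16/3 - 1*1998 = 16/3 - 1998 = -5978/3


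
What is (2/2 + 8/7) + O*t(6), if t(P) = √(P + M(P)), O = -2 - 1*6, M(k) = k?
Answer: 15/7 - 16*√3 ≈ -25.570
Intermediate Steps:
O = -8 (O = -2 - 6 = -8)
t(P) = √2*√P (t(P) = √(P + P) = √(2*P) = √2*√P)
(2/2 + 8/7) + O*t(6) = (2/2 + 8/7) - 8*√2*√6 = (2*(½) + 8*(⅐)) - 16*√3 = (1 + 8/7) - 16*√3 = 15/7 - 16*√3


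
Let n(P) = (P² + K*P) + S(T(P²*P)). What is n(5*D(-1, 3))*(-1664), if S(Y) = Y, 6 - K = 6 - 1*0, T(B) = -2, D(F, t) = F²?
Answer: -38272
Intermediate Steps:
K = 0 (K = 6 - (6 - 1*0) = 6 - (6 + 0) = 6 - 1*6 = 6 - 6 = 0)
n(P) = -2 + P² (n(P) = (P² + 0*P) - 2 = (P² + 0) - 2 = P² - 2 = -2 + P²)
n(5*D(-1, 3))*(-1664) = (-2 + (5*(-1)²)²)*(-1664) = (-2 + (5*1)²)*(-1664) = (-2 + 5²)*(-1664) = (-2 + 25)*(-1664) = 23*(-1664) = -38272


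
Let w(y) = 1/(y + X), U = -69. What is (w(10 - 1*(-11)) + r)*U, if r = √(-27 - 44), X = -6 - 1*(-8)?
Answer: -3 - 69*I*√71 ≈ -3.0 - 581.4*I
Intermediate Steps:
X = 2 (X = -6 + 8 = 2)
w(y) = 1/(2 + y) (w(y) = 1/(y + 2) = 1/(2 + y))
r = I*√71 (r = √(-71) = I*√71 ≈ 8.4261*I)
(w(10 - 1*(-11)) + r)*U = (1/(2 + (10 - 1*(-11))) + I*√71)*(-69) = (1/(2 + (10 + 11)) + I*√71)*(-69) = (1/(2 + 21) + I*√71)*(-69) = (1/23 + I*√71)*(-69) = -3 - 69*I*√71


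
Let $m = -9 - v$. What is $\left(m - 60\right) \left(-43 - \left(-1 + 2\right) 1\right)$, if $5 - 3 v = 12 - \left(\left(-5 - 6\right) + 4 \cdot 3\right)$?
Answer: $2948$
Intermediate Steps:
$v = -2$ ($v = \frac{5}{3} - \frac{12 - \left(\left(-5 - 6\right) + 4 \cdot 3\right)}{3} = \frac{5}{3} - \frac{12 - \left(\left(-5 - 6\right) + 12\right)}{3} = \frac{5}{3} - \frac{12 - \left(-11 + 12\right)}{3} = \frac{5}{3} - \frac{12 - 1}{3} = \frac{5}{3} - \frac{11}{3} = -2$)
$m = -7$ ($m = -9 - -2 = -9 + 2 = -7$)
$\left(m - 60\right) \left(-43 - \left(-1 + 2\right) 1\right) = \left(-7 - 60\right) \left(-43 - \left(-1 + 2\right) 1\right) = - 67 \left(-43 - 1 \cdot 1\right) = - 67 \left(-43 - 1\right) = \left(-67\right) \left(-44\right) = 2948$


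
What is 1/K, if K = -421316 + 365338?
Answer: -1/55978 ≈ -1.7864e-5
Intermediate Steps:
K = -55978
1/K = 1/(-55978) = -1/55978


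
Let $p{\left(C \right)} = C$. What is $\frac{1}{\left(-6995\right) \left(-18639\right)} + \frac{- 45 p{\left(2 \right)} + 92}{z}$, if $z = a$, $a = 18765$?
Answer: $\frac{1159015}{10873675737} \approx 0.00010659$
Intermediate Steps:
$z = 18765$
$\frac{1}{\left(-6995\right) \left(-18639\right)} + \frac{- 45 p{\left(2 \right)} + 92}{z} = \frac{1}{\left(-6995\right) \left(-18639\right)} + \frac{\left(-45\right) 2 + 92}{18765} = \left(- \frac{1}{6995}\right) \left(- \frac{1}{18639}\right) + \left(-90 + 92\right) \frac{1}{18765} = \frac{1}{130379805} + 2 \cdot \frac{1}{18765} = \frac{1}{130379805} + \frac{2}{18765} = \frac{1159015}{10873675737}$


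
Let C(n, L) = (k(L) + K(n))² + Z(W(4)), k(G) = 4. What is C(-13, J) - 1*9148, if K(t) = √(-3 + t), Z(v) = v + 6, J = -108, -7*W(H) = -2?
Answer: -63992/7 + 32*I ≈ -9141.7 + 32.0*I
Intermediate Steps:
W(H) = 2/7 (W(H) = -⅐*(-2) = 2/7)
Z(v) = 6 + v
C(n, L) = 44/7 + (4 + √(-3 + n))² (C(n, L) = (4 + √(-3 + n))² + (6 + 2/7) = (4 + √(-3 + n))² + 44/7 = 44/7 + (4 + √(-3 + n))²)
C(-13, J) - 1*9148 = (135/7 - 13 + 8*√(-3 - 13)) - 1*9148 = (135/7 - 13 + 8*√(-16)) - 9148 = (135/7 - 13 + 8*(4*I)) - 9148 = (135/7 - 13 + 32*I) - 9148 = (44/7 + 32*I) - 9148 = -63992/7 + 32*I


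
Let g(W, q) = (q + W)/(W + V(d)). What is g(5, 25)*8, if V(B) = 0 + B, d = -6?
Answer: -240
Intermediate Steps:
V(B) = B
g(W, q) = (W + q)/(-6 + W) (g(W, q) = (q + W)/(W - 6) = (W + q)/(-6 + W))
g(5, 25)*8 = ((5 + 25)/(-6 + 5))*8 = (30/(-1))*8 = -1*30*8 = -30*8 = -240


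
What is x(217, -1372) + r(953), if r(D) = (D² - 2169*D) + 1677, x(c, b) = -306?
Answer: -1157477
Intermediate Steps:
r(D) = 1677 + D² - 2169*D
x(217, -1372) + r(953) = -306 + (1677 + 953² - 2169*953) = -306 + (1677 + 908209 - 2067057) = -306 - 1157171 = -1157477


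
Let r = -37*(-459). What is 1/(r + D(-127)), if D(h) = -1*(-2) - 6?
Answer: 1/16979 ≈ 5.8896e-5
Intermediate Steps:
D(h) = -4 (D(h) = 2 - 6 = -4)
r = 16983
1/(r + D(-127)) = 1/(16983 - 4) = 1/16979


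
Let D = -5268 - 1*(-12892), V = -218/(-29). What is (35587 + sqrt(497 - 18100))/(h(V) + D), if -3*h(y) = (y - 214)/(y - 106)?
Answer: 25409118/5443037 + 714*I*sqrt(17603)/5443037 ≈ 4.6682 + 0.017404*I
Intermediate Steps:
V = 218/29 (V = -218*(-1/29) = 218/29 ≈ 7.5172)
D = 7624 (D = -5268 + 12892 = 7624)
h(y) = -(-214 + y)/(3*(-106 + y)) (h(y) = -(y - 214)/(3*(y - 106)) = -(-214 + y)/(3*(-106 + y)))
(35587 + sqrt(497 - 18100))/(h(V) + D) = (35587 + sqrt(497 - 18100))/((214 - 1*218/29)/(3*(-106 + 218/29)) + 7624) = (35587 + sqrt(-17603))/((214 - 218/29)/(3*(-2856/29)) + 7624) = (35587 + I*sqrt(17603))/((1/3)*(-29/2856)*(5988/29) + 7624) = (35587 + I*sqrt(17603))/(-499/714 + 7624) = (35587 + I*sqrt(17603))/(5443037/714) = (35587 + I*sqrt(17603))*(714/5443037) = 25409118/5443037 + 714*I*sqrt(17603)/5443037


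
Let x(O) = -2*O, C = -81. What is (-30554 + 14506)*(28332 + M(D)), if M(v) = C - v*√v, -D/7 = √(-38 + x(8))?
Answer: -453372048 + 1011024*2^(¾)*3^(¼)*√7*(-I)^(3/2) ≈ -4.5756e+8 - 4.1865e+6*I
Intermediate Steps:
D = -21*I*√6 (D = -7*√(-38 - 2*8) = -7*√(-38 - 16) = -21*I*√6 ≈ -51.439*I)
M(v) = -81 - v^(3/2) (M(v) = -81 - v*√v = -81 - v^(3/2))
(-30554 + 14506)*(28332 + M(D)) = (-30554 + 14506)*(28332 + (-81 - (-21*I*√6)^(3/2))) = -16048*(28332 + (-81 - 63*2^(¾)*3^(¼)*√7*(-I)^(3/2))) = -16048*(28251 - 63*2^(¾)*3^(¼)*√7*(-I)^(3/2)) = -453372048 + 1011024*2^(¾)*3^(¼)*√7*(-I)^(3/2)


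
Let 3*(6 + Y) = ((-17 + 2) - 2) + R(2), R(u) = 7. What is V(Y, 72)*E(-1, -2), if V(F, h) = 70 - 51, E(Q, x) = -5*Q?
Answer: 95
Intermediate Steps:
Y = -28/3 (Y = -6 + (((-17 + 2) - 2) + 7)/3 = -6 + ((-15 - 2) + 7)/3 = -6 + (-17 + 7)/3 = -6 + (⅓)*(-10) = -6 - 10/3 = -28/3 ≈ -9.3333)
V(F, h) = 19
V(Y, 72)*E(-1, -2) = 19*(-5*(-1)) = 19*5 = 95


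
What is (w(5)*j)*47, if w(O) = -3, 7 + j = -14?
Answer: 2961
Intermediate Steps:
j = -21 (j = -7 - 14 = -21)
(w(5)*j)*47 = -3*(-21)*47 = 63*47 = 2961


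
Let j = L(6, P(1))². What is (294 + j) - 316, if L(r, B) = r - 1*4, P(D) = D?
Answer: -18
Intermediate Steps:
L(r, B) = -4 + r (L(r, B) = r - 4 = -4 + r)
j = 4 (j = (-4 + 6)² = 2² = 4)
(294 + j) - 316 = (294 + 4) - 316 = 298 - 316 = -18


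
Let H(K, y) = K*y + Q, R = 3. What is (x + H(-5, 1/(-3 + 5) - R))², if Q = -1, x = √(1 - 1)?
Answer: 529/4 ≈ 132.25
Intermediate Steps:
x = 0 (x = √0 = 0)
H(K, y) = -1 + K*y (H(K, y) = K*y - 1 = -1 + K*y)
(x + H(-5, 1/(-3 + 5) - R))² = (0 + (-1 - 5*(1/(-3 + 5) - 1*3)))² = (0 + (-1 - 5*(1/2 - 3)))² = (0 + (-1 - 5*(½ - 3)))² = (0 + (-1 - 5*(-5/2)))² = (0 + (-1 + 25/2))² = (0 + 23/2)² = (23/2)² = 529/4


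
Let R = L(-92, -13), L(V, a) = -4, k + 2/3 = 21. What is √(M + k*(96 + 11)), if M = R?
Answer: √19545/3 ≈ 46.601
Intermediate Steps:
k = 61/3 (k = -⅔ + 21 = 61/3 ≈ 20.333)
R = -4
M = -4
√(M + k*(96 + 11)) = √(-4 + 61*(96 + 11)/3) = √(-4 + (61/3)*107) = √(-4 + 6527/3) = √(6515/3) = √19545/3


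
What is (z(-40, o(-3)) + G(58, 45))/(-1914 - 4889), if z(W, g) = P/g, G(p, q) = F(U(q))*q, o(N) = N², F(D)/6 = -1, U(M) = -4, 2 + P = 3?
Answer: 2429/61227 ≈ 0.039672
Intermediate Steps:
P = 1 (P = -2 + 3 = 1)
F(D) = -6 (F(D) = 6*(-1) = -6)
G(p, q) = -6*q
z(W, g) = 1/g
(z(-40, o(-3)) + G(58, 45))/(-1914 - 4889) = (1/((-3)²) - 6*45)/(-1914 - 4889) = (1/9 - 270)/(-6803) = (⅑ - 270)*(-1/6803) = -2429/9*(-1/6803) = 2429/61227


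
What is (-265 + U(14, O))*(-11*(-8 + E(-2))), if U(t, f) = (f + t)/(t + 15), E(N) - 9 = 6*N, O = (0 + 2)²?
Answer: -927707/29 ≈ -31990.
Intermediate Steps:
O = 4 (O = 2² = 4)
E(N) = 9 + 6*N
U(t, f) = (f + t)/(15 + t)
(-265 + U(14, O))*(-11*(-8 + E(-2))) = (-265 + (4 + 14)/(15 + 14))*(-11*(-8 + (9 + 6*(-2)))) = (-265 + 18/29)*(-11*(-8 + (9 - 12))) = (-265 + (1/29)*18)*(-11*(-8 - 3)) = (-265 + 18/29)*(-11*(-11)) = -7667/29*121 = -927707/29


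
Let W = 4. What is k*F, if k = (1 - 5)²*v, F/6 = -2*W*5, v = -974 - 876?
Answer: 7104000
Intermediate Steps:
v = -1850
F = -240 (F = 6*(-2*4*5) = 6*(-8*5) = 6*(-40) = -240)
k = -29600 (k = (1 - 5)²*(-1850) = (-4)²*(-1850) = 16*(-1850) = -29600)
k*F = -29600*(-240) = 7104000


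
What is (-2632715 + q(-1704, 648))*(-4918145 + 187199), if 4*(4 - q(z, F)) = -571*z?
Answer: 13605997265322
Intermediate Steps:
q(z, F) = 4 + 571*z/4 (q(z, F) = 4 - (-571)*z/4 = 4 + 571*z/4)
(-2632715 + q(-1704, 648))*(-4918145 + 187199) = (-2632715 + (4 + (571/4)*(-1704)))*(-4918145 + 187199) = (-2632715 + (4 - 243246))*(-4730946) = (-2632715 - 243242)*(-4730946) = -2875957*(-4730946) = 13605997265322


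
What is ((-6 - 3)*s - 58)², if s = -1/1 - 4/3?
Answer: 1369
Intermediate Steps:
s = -7/3 (s = -1*1 - 4*⅓ = -1 - 4/3 = -7/3 ≈ -2.3333)
((-6 - 3)*s - 58)² = ((-6 - 3)*(-7/3) - 58)² = (-9*(-7/3) - 58)² = (21 - 58)² = (-37)² = 1369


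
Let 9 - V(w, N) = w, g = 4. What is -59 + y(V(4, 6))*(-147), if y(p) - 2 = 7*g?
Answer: -4469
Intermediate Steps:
V(w, N) = 9 - w
y(p) = 30 (y(p) = 2 + 7*4 = 2 + 28 = 30)
-59 + y(V(4, 6))*(-147) = -59 + 30*(-147) = -59 - 4410 = -4469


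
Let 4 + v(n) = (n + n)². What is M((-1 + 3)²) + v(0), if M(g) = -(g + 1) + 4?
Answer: -5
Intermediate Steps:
v(n) = -4 + 4*n² (v(n) = -4 + (n + n)² = -4 + (2*n)² = -4 + 4*n²)
M(g) = 3 - g (M(g) = -(1 + g) + 4 = (-1 - g) + 4 = 3 - g)
M((-1 + 3)²) + v(0) = (3 - (-1 + 3)²) + (-4 + 4*0²) = (3 - 1*2²) + (-4 + 4*0) = (3 - 1*4) + (-4 + 0) = (3 - 4) - 4 = -1 - 4 = -5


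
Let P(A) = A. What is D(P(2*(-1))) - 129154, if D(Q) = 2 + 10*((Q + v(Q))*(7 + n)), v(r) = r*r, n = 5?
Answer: -128912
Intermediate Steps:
v(r) = r²
D(Q) = 2 + 120*Q + 120*Q² (D(Q) = 2 + 10*((Q + Q²)*(7 + 5)) = 2 + 10*((Q + Q²)*12) = 2 + 10*(12*Q + 12*Q²) = 2 + (120*Q + 120*Q²) = 2 + 120*Q + 120*Q²)
D(P(2*(-1))) - 129154 = (2 + 120*(2*(-1)) + 120*(2*(-1))²) - 129154 = (2 + 120*(-2) + 120*(-2)²) - 129154 = (2 - 240 + 120*4) - 129154 = (2 - 240 + 480) - 129154 = 242 - 129154 = -128912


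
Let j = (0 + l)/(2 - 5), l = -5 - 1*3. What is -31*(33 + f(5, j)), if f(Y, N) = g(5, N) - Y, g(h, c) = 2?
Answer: -930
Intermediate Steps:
l = -8 (l = -5 - 3 = -8)
j = 8/3 (j = (0 - 8)/(2 - 5) = -8/(-3) = -8*(-⅓) = 8/3 ≈ 2.6667)
f(Y, N) = 2 - Y
-31*(33 + f(5, j)) = -31*(33 + (2 - 1*5)) = -31*(33 + (2 - 5)) = -31*(33 - 3) = -31*30 = -930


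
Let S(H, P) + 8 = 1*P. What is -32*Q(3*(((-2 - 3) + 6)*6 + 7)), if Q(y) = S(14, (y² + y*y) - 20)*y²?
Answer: -146697408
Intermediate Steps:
S(H, P) = -8 + P (S(H, P) = -8 + 1*P = -8 + P)
Q(y) = y²*(-28 + 2*y²) (Q(y) = (-8 + ((y² + y*y) - 20))*y² = (-8 + ((y² + y²) - 20))*y² = (-8 + (2*y² - 20))*y² = (-8 + (-20 + 2*y²))*y² = (-28 + 2*y²)*y² = y²*(-28 + 2*y²))
-32*Q(3*(((-2 - 3) + 6)*6 + 7)) = -64*(3*(((-2 - 3) + 6)*6 + 7))²*(-14 + (3*(((-2 - 3) + 6)*6 + 7))²) = -64*(3*((-5 + 6)*6 + 7))²*(-14 + (3*((-5 + 6)*6 + 7))²) = -64*(3*(1*6 + 7))²*(-14 + (3*(1*6 + 7))²) = -64*(3*(6 + 7))²*(-14 + (3*(6 + 7))²) = -64*(3*13)²*(-14 + (3*13)²) = -64*39²*(-14 + 39²) = -64*1521*(-14 + 1521) = -64*1521*1507 = -32*4584294 = -146697408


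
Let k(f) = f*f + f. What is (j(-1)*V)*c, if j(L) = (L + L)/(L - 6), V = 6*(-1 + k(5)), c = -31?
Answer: -10788/7 ≈ -1541.1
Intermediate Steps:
k(f) = f + f**2 (k(f) = f**2 + f = f + f**2)
V = 174 (V = 6*(-1 + 5*(1 + 5)) = 6*(-1 + 5*6) = 6*(-1 + 30) = 6*29 = 174)
j(L) = 2*L/(-6 + L) (j(L) = (2*L)/(-6 + L) = 2*L/(-6 + L))
(j(-1)*V)*c = ((2*(-1)/(-6 - 1))*174)*(-31) = ((2*(-1)/(-7))*174)*(-31) = ((2*(-1)*(-1/7))*174)*(-31) = ((2/7)*174)*(-31) = (348/7)*(-31) = -10788/7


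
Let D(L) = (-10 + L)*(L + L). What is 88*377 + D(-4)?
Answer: 33288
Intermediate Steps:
D(L) = 2*L*(-10 + L) (D(L) = (-10 + L)*(2*L) = 2*L*(-10 + L))
88*377 + D(-4) = 88*377 + 2*(-4)*(-10 - 4) = 33176 + 2*(-4)*(-14) = 33176 + 112 = 33288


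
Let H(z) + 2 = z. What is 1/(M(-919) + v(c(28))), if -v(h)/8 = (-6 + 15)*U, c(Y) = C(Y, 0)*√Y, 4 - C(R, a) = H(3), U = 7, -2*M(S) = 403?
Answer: -2/1411 ≈ -0.0014174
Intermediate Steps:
H(z) = -2 + z
M(S) = -403/2 (M(S) = -½*403 = -403/2)
C(R, a) = 3 (C(R, a) = 4 - (-2 + 3) = 4 - 1*1 = 4 - 1 = 3)
c(Y) = 3*√Y
v(h) = -504 (v(h) = -8*(-6 + 15)*7 = -72*7 = -8*63 = -504)
1/(M(-919) + v(c(28))) = 1/(-403/2 - 504) = 1/(-1411/2) = -2/1411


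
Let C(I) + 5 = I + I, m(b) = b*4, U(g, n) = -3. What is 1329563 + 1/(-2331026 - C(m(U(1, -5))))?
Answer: 3099207364310/2330997 ≈ 1.3296e+6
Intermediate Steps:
m(b) = 4*b
C(I) = -5 + 2*I (C(I) = -5 + (I + I) = -5 + 2*I)
1329563 + 1/(-2331026 - C(m(U(1, -5)))) = 1329563 + 1/(-2331026 - (-5 + 2*(4*(-3)))) = 1329563 + 1/(-2331026 - (-5 + 2*(-12))) = 1329563 + 1/(-2331026 - (-5 - 24)) = 1329563 + 1/(-2331026 - 1*(-29)) = 1329563 + 1/(-2331026 + 29) = 1329563 + 1/(-2330997) = 1329563 - 1/2330997 = 3099207364310/2330997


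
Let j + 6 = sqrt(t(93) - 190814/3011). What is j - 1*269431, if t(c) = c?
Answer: -269437 + sqrt(268608299)/3011 ≈ -2.6943e+5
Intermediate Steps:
j = -6 + sqrt(268608299)/3011 (j = -6 + sqrt(93 - 190814/3011) = -6 + sqrt(89209/3011) = -6 + sqrt(268608299)/3011 ≈ -0.55687)
j - 1*269431 = (-6 + sqrt(268608299)/3011) - 1*269431 = (-6 + sqrt(268608299)/3011) - 269431 = -269437 + sqrt(268608299)/3011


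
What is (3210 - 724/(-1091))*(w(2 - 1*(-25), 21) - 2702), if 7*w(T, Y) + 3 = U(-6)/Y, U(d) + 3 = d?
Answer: -463852283948/53459 ≈ -8.6768e+6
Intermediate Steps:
U(d) = -3 + d
w(T, Y) = -3/7 - 9/(7*Y) (w(T, Y) = -3/7 + ((-3 - 6)/Y)/7 = -3/7 + (-9/Y)/7 = -3/7 - 9/(7*Y))
(3210 - 724/(-1091))*(w(2 - 1*(-25), 21) - 2702) = (3210 - 724/(-1091))*((3/7)*(-3 - 1*21)/21 - 2702) = (3210 - 724*(-1/1091))*((3/7)*(1/21)*(-3 - 21) - 2702) = (3210 + 724/1091)*((3/7)*(1/21)*(-24) - 2702) = 3502834*(-24/49 - 2702)/1091 = (3502834/1091)*(-132422/49) = -463852283948/53459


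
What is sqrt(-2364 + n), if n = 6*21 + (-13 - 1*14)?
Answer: I*sqrt(2265) ≈ 47.592*I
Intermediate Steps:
n = 99 (n = 126 + (-13 - 14) = 126 - 27 = 99)
sqrt(-2364 + n) = sqrt(-2364 + 99) = sqrt(-2265) = I*sqrt(2265)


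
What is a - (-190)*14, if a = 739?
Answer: 3399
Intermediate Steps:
a - (-190)*14 = 739 - (-190)*14 = 739 - 1*(-2660) = 739 + 2660 = 3399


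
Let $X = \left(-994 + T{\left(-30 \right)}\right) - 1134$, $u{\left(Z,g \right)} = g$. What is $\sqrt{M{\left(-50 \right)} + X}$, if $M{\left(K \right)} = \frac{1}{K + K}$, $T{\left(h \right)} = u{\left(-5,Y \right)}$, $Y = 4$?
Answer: $\frac{i \sqrt{212401}}{10} \approx 46.087 i$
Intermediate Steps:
$T{\left(h \right)} = 4$
$M{\left(K \right)} = \frac{1}{2 K}$
$X = -2124$ ($X = \left(-994 + 4\right) - 1134 = -990 - 1134 = -2124$)
$\sqrt{M{\left(-50 \right)} + X} = \sqrt{\frac{1}{2 \left(-50\right)} - 2124} = \sqrt{\frac{1}{2} \left(- \frac{1}{50}\right) - 2124} = \sqrt{- \frac{1}{100} - 2124} = \sqrt{- \frac{212401}{100}} = \frac{i \sqrt{212401}}{10}$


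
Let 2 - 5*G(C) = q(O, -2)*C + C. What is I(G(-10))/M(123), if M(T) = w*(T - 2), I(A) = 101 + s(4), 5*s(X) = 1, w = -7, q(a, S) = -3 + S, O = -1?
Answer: -46/385 ≈ -0.11948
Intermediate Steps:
G(C) = ⅖ + 4*C/5 (G(C) = ⅖ - ((-3 - 2)*C + C)/5 = ⅖ - (-5*C + C)/5 = ⅖ - (-4)*C/5 = ⅖ + 4*C/5)
s(X) = ⅕ (s(X) = (⅕)*1 = ⅕)
I(A) = 506/5 (I(A) = 101 + ⅕ = 506/5)
M(T) = 14 - 7*T (M(T) = -7*(T - 2) = -7*(-2 + T) = 14 - 7*T)
I(G(-10))/M(123) = 506/(5*(14 - 7*123)) = 506/(5*(14 - 861)) = (506/5)/(-847) = (506/5)*(-1/847) = -46/385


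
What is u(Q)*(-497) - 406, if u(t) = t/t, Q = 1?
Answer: -903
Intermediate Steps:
u(t) = 1
u(Q)*(-497) - 406 = 1*(-497) - 406 = -497 - 406 = -903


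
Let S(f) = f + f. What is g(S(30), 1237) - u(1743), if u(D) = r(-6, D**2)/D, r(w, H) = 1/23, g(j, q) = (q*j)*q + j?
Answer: 3680579107799/40089 ≈ 9.1810e+7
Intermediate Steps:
S(f) = 2*f
g(j, q) = j + j*q**2 (g(j, q) = (j*q)*q + j = j*q**2 + j = j + j*q**2)
r(w, H) = 1/23
u(D) = 1/(23*D)
g(S(30), 1237) - u(1743) = (2*30)*(1 + 1237**2) - 1/(23*1743) = 60*(1 + 1530169) - 1/(23*1743) = 60*1530170 - 1*1/40089 = 91810200 - 1/40089 = 3680579107799/40089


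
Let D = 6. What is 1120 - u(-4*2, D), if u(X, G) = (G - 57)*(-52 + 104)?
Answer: 3772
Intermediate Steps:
u(X, G) = -2964 + 52*G (u(X, G) = (-57 + G)*52 = -2964 + 52*G)
1120 - u(-4*2, D) = 1120 - (-2964 + 52*6) = 1120 - (-2964 + 312) = 1120 - 1*(-2652) = 1120 + 2652 = 3772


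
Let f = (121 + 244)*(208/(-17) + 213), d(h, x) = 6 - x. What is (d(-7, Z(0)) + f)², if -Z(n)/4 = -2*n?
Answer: 1552134747409/289 ≈ 5.3707e+9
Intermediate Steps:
Z(n) = 8*n (Z(n) = -(-8)*n = 8*n)
f = 1245745/17 (f = 365*(208*(-1/17) + 213) = 365*(-208/17 + 213) = 365*(3413/17) = 1245745/17 ≈ 73279.)
(d(-7, Z(0)) + f)² = ((6 - 8*0) + 1245745/17)² = ((6 - 1*0) + 1245745/17)² = ((6 + 0) + 1245745/17)² = (6 + 1245745/17)² = (1245847/17)² = 1552134747409/289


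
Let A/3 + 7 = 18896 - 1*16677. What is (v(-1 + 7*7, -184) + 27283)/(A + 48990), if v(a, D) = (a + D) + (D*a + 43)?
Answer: 9179/27813 ≈ 0.33003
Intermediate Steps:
v(a, D) = 43 + D + a + D*a (v(a, D) = (D + a) + (43 + D*a) = 43 + D + a + D*a)
A = 6636 (A = -21 + 3*(18896 - 1*16677) = -21 + 3*(18896 - 16677) = -21 + 3*2219 = -21 + 6657 = 6636)
(v(-1 + 7*7, -184) + 27283)/(A + 48990) = ((43 - 184 + (-1 + 7*7) - 184*(-1 + 7*7)) + 27283)/(6636 + 48990) = ((43 - 184 + (-1 + 49) - 184*(-1 + 49)) + 27283)/55626 = ((43 - 184 + 48 - 184*48) + 27283)*(1/55626) = ((43 - 184 + 48 - 8832) + 27283)*(1/55626) = (-8925 + 27283)*(1/55626) = 18358*(1/55626) = 9179/27813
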